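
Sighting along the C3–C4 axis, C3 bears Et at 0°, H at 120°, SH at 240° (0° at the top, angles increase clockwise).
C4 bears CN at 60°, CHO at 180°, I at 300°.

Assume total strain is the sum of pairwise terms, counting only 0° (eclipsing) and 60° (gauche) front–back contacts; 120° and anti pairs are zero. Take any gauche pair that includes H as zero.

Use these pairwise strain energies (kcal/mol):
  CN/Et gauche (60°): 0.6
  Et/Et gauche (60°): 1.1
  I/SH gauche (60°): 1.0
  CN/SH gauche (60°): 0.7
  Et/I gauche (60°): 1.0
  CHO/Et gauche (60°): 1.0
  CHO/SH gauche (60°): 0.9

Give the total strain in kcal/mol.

3.5 kcal/mol

This conformer (staggered): Et–CN gauche, Et–I gauche, SH–CHO gauche, SH–I gauche; 0.6 + 1.0 + 0.9 + 1.0 = 3.5 kcal/mol.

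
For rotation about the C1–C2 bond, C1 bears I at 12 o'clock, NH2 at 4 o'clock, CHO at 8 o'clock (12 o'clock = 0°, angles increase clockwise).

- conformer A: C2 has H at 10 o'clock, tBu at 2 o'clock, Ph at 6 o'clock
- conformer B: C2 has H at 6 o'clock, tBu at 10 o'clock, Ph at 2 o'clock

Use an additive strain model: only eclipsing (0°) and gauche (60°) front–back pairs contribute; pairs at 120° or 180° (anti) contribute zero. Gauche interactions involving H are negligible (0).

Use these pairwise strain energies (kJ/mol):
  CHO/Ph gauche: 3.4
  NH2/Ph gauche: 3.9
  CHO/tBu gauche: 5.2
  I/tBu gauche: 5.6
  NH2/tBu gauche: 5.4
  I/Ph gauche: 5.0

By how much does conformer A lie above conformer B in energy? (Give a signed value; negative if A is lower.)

A (staggered): I(0°)/tBu(60°) gauche 5.6; NH2(120°)/tBu(60°) gauche 5.4; NH2(120°)/Ph(180°) gauche 3.9; CHO(240°)/Ph(180°) gauche 3.4 → 18.3 kJ/mol.
B (staggered): I(0°)/tBu(300°) gauche 5.6; I(0°)/Ph(60°) gauche 5.0; NH2(120°)/Ph(60°) gauche 3.9; CHO(240°)/tBu(300°) gauche 5.2 → 19.7 kJ/mol.
E(A) − E(B) = 18.3 − 19.7 = -1.4 kJ/mol.

-1.4 kJ/mol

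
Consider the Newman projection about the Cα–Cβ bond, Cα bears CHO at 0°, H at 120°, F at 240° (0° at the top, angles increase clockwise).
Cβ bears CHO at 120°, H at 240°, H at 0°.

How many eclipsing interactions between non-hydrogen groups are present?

0

Every eclipsing pair involves H, so the count is 0.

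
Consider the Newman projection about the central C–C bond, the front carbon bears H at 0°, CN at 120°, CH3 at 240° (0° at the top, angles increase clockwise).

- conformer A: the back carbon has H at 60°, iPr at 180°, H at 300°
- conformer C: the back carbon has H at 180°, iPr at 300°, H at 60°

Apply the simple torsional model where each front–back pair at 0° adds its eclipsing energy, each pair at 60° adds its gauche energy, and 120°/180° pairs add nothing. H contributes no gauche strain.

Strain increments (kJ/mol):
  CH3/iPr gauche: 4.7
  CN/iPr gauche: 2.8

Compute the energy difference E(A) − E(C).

+2.8 kJ/mol

A is staggered. CN at 120° is gauche with iPr at 180° (2.8); CH3 at 240° is gauche with iPr at 180° (4.7). Total 7.5 kJ/mol.
C is staggered. CH3 at 240° is gauche with iPr at 300° (4.7). Total 4.7 kJ/mol.
E(A) − E(C) = 7.5 − 4.7 = +2.8 kJ/mol.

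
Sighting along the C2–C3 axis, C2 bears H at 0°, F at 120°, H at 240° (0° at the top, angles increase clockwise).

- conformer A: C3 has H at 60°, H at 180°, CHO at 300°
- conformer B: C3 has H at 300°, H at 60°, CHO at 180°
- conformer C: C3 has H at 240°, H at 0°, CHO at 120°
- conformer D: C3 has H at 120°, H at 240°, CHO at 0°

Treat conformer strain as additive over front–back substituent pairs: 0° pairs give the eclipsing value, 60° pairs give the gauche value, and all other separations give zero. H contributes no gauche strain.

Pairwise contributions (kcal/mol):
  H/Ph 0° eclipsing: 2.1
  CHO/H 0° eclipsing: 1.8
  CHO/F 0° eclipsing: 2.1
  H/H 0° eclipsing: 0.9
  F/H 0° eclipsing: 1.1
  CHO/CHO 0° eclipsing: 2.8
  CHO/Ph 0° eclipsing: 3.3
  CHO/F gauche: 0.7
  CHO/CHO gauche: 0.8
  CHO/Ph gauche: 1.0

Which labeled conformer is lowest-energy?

A (staggered): no non-H gauche contacts → 0.0 kcal/mol.
B is staggered. F at 120° is gauche with CHO at 180° (0.7). Total 0.7 kcal/mol.
C is eclipsed. H at 0° is eclipsed with H at 0° (0.9); F at 120° is eclipsed with CHO at 120° (2.1); H at 240° is eclipsed with H at 240° (0.9). Total 3.9 kcal/mol.
D is eclipsed. H at 0° is eclipsed with CHO at 0° (1.8); F at 120° is eclipsed with H at 120° (1.1); H at 240° is eclipsed with H at 240° (0.9). Total 3.8 kcal/mol.
A has the lowest total (0.0 kcal/mol).

A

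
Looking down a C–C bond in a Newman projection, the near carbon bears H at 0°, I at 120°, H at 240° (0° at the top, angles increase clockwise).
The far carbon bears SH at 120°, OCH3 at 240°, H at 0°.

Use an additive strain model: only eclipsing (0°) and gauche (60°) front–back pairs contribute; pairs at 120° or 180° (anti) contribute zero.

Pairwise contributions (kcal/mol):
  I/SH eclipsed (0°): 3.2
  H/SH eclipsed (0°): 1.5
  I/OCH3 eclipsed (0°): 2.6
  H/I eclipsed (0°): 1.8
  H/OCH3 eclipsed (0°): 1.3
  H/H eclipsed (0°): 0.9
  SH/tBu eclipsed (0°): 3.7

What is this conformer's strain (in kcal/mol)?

This conformer (eclipsed): H(0°)/H(0°) eclipsed 0.9; I(120°)/SH(120°) eclipsed 3.2; H(240°)/OCH3(240°) eclipsed 1.3 → 5.4 kcal/mol.

5.4 kcal/mol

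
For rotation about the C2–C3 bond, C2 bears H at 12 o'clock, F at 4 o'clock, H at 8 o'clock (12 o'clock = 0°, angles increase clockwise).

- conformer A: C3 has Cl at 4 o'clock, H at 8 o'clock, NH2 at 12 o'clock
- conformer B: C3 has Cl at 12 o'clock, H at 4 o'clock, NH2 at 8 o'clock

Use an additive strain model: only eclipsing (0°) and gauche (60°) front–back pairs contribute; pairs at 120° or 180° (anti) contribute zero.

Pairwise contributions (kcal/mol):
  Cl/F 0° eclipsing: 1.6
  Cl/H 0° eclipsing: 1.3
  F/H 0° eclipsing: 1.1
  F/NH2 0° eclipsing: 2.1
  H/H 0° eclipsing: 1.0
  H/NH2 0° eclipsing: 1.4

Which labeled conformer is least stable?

A

A (eclipsed): H(0°)/NH2(0°) eclipsed 1.4; F(120°)/Cl(120°) eclipsed 1.6; H(240°)/H(240°) eclipsed 1.0 → 4.0 kcal/mol.
B (eclipsed): H(0°)/Cl(0°) eclipsed 1.3; F(120°)/H(120°) eclipsed 1.1; H(240°)/NH2(240°) eclipsed 1.4 → 3.8 kcal/mol.
A has the highest total (4.0 kcal/mol).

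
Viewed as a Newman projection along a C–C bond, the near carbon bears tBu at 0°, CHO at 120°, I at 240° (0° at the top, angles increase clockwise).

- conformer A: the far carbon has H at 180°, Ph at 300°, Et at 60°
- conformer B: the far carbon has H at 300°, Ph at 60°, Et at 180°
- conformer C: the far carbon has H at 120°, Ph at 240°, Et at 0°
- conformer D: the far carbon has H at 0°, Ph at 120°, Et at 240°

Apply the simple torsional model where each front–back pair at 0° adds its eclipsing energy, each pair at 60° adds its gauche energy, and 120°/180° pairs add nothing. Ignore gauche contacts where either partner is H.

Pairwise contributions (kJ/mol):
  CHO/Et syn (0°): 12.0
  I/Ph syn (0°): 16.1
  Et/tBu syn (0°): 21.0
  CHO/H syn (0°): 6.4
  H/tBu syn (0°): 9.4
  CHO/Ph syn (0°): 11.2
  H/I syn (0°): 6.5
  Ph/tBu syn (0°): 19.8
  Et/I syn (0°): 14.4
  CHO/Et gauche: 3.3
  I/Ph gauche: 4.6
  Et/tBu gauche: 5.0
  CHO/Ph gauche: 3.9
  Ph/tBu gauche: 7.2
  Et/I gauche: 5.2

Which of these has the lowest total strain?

A is staggered. tBu at 0° is gauche with Ph at 300° (7.2); tBu at 0° is gauche with Et at 60° (5.0); CHO at 120° is gauche with Et at 60° (3.3); I at 240° is gauche with Ph at 300° (4.6). Total 20.1 kJ/mol.
B is staggered. tBu at 0° is gauche with Ph at 60° (7.2); CHO at 120° is gauche with Ph at 60° (3.9); CHO at 120° is gauche with Et at 180° (3.3); I at 240° is gauche with Et at 180° (5.2). Total 19.6 kJ/mol.
C is eclipsed. tBu at 0° is eclipsed with Et at 0° (21.0); CHO at 120° is eclipsed with H at 120° (6.4); I at 240° is eclipsed with Ph at 240° (16.1). Total 43.5 kJ/mol.
D is eclipsed. tBu at 0° is eclipsed with H at 0° (9.4); CHO at 120° is eclipsed with Ph at 120° (11.2); I at 240° is eclipsed with Et at 240° (14.4). Total 35.0 kJ/mol.
B has the lowest total (19.6 kJ/mol).

B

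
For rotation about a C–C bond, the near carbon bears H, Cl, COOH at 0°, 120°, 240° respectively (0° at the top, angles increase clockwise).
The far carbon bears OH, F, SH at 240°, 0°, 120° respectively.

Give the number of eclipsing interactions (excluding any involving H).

2

Non-H eclipsing pairs: Cl(120°)/SH(120°); COOH(240°)/OH(240°) — 2 interactions.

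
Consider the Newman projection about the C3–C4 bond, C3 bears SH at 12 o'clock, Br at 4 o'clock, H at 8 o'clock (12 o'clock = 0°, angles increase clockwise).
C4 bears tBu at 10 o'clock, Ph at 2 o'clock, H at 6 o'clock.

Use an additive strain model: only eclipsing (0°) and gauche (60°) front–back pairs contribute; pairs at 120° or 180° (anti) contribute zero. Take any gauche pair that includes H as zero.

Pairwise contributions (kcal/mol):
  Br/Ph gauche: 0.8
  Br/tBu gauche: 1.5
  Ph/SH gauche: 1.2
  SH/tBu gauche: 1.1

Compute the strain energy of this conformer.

3.1 kcal/mol

This conformer (staggered): SH(0°)/tBu(300°) gauche 1.1; SH(0°)/Ph(60°) gauche 1.2; Br(120°)/Ph(60°) gauche 0.8 → 3.1 kcal/mol.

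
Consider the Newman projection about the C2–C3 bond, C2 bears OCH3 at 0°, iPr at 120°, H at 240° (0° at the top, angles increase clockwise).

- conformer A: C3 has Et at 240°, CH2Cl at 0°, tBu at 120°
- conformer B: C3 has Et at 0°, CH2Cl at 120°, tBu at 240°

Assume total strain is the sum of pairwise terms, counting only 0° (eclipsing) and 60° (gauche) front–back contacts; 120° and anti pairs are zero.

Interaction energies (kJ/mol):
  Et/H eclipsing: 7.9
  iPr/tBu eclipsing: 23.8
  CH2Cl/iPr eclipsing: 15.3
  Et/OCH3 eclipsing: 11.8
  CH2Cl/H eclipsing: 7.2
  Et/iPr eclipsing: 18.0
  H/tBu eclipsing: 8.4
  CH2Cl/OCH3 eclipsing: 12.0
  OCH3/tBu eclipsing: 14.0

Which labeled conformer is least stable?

A is eclipsed. OCH3 at 0° is eclipsed with CH2Cl at 0° (12.0); iPr at 120° is eclipsed with tBu at 120° (23.8); H at 240° is eclipsed with Et at 240° (7.9). Total 43.7 kJ/mol.
B is eclipsed. OCH3 at 0° is eclipsed with Et at 0° (11.8); iPr at 120° is eclipsed with CH2Cl at 120° (15.3); H at 240° is eclipsed with tBu at 240° (8.4). Total 35.5 kJ/mol.
A has the highest total (43.7 kJ/mol).

A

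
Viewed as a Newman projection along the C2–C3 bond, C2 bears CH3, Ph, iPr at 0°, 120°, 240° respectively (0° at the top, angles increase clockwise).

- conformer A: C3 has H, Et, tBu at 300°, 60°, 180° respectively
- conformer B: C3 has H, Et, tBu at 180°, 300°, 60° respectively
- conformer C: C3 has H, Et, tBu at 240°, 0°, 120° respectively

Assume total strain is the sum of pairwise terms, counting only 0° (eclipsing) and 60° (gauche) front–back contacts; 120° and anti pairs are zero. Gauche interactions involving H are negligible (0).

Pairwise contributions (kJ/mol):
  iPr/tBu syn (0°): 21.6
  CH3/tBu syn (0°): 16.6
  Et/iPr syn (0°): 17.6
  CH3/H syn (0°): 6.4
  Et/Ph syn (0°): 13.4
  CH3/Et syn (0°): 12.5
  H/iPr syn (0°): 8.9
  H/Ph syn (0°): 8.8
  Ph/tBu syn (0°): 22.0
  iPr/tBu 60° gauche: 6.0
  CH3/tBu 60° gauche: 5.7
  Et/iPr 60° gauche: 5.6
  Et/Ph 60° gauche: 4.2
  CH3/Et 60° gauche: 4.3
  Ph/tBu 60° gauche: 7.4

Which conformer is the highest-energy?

C

A (staggered): CH3–Et gauche, Ph–Et gauche, Ph–tBu gauche, iPr–tBu gauche; 4.3 + 4.2 + 7.4 + 6.0 = 21.9 kJ/mol.
B (staggered): CH3–Et gauche, CH3–tBu gauche, Ph–tBu gauche, iPr–Et gauche; 4.3 + 5.7 + 7.4 + 5.6 = 23.0 kJ/mol.
C (eclipsed): CH3–Et eclipsed, Ph–tBu eclipsed, iPr–H eclipsed; 12.5 + 22.0 + 8.9 = 43.4 kJ/mol.
C has the highest total (43.4 kJ/mol).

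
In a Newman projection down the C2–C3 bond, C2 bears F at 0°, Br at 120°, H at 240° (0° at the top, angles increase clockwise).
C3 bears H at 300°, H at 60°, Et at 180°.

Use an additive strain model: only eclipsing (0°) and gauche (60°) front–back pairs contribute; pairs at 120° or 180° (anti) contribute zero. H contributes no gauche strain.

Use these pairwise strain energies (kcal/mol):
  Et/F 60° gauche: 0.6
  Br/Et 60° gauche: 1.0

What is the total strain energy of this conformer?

This conformer (staggered): Br(120°)/Et(180°) gauche 1.0 → 1.0 kcal/mol.

1.0 kcal/mol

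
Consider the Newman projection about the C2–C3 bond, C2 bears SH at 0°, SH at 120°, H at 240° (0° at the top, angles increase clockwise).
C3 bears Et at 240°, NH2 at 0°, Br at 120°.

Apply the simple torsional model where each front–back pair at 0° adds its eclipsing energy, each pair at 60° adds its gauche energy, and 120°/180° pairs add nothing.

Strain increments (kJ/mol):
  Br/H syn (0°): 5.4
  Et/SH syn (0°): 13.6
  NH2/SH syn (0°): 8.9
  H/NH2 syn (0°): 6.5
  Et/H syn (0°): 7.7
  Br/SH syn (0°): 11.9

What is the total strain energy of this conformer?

28.5 kJ/mol

This conformer (eclipsed): SH(0°)/NH2(0°) eclipsed 8.9; SH(120°)/Br(120°) eclipsed 11.9; H(240°)/Et(240°) eclipsed 7.7 → 28.5 kJ/mol.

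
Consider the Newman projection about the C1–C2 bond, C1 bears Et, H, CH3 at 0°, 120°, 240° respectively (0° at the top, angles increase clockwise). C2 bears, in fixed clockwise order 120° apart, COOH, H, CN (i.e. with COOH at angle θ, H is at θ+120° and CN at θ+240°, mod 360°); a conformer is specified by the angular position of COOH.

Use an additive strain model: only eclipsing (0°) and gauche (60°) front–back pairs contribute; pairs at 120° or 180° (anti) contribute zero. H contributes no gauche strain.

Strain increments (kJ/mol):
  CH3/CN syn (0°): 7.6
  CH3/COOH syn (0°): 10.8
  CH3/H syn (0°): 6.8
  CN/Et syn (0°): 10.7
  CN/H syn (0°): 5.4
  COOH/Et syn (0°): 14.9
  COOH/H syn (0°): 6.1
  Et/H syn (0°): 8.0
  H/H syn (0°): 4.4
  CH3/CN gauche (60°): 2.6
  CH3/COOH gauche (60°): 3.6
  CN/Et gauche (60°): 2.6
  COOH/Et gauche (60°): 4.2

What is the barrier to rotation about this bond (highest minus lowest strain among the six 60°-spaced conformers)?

20.7 kJ/mol

COOH at 0° (eclipsed): Et(0°)/COOH(0°) eclipsed 14.9; H(120°)/H(120°) eclipsed 4.4; CH3(240°)/CN(240°) eclipsed 7.6 → 26.9 kJ/mol.
COOH at 60° (staggered): Et(0°)/COOH(60°) gauche 4.2; Et(0°)/CN(300°) gauche 2.6; CH3(240°)/CN(300°) gauche 2.6 → 9.4 kJ/mol.
COOH at 120° (eclipsed): Et(0°)/CN(0°) eclipsed 10.7; H(120°)/COOH(120°) eclipsed 6.1; CH3(240°)/H(240°) eclipsed 6.8 → 23.6 kJ/mol.
COOH at 180° (staggered): Et(0°)/CN(60°) gauche 2.6; CH3(240°)/COOH(180°) gauche 3.6 → 6.2 kJ/mol.
COOH at 240° (eclipsed): Et(0°)/H(0°) eclipsed 8.0; H(120°)/CN(120°) eclipsed 5.4; CH3(240°)/COOH(240°) eclipsed 10.8 → 24.2 kJ/mol.
COOH at 300° (staggered): Et(0°)/COOH(300°) gauche 4.2; CH3(240°)/COOH(300°) gauche 3.6; CH3(240°)/CN(180°) gauche 2.6 → 10.4 kJ/mol.
Max at 0° (26.9 kJ/mol), min at 180° (6.2 kJ/mol); barrier = 20.7 kJ/mol.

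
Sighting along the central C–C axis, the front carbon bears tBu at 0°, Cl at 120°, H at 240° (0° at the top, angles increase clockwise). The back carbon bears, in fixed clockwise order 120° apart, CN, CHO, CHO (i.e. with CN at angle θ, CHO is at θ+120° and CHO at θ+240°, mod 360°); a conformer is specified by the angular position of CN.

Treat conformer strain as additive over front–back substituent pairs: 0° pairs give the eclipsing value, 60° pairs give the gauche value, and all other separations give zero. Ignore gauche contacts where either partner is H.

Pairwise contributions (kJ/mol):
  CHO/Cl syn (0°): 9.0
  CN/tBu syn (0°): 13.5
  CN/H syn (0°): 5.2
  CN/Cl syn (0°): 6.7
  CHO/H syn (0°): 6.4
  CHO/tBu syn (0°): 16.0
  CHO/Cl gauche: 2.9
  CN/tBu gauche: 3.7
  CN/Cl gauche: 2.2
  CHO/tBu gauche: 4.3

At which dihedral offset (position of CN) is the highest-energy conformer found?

240°

CN at 0° (eclipsed): tBu(0°)/CN(0°) eclipsed 13.5; Cl(120°)/CHO(120°) eclipsed 9.0; H(240°)/CHO(240°) eclipsed 6.4 → 28.9 kJ/mol.
CN at 60° (staggered): tBu(0°)/CN(60°) gauche 3.7; tBu(0°)/CHO(300°) gauche 4.3; Cl(120°)/CN(60°) gauche 2.2; Cl(120°)/CHO(180°) gauche 2.9 → 13.1 kJ/mol.
CN at 120° (eclipsed): tBu(0°)/CHO(0°) eclipsed 16.0; Cl(120°)/CN(120°) eclipsed 6.7; H(240°)/CHO(240°) eclipsed 6.4 → 29.1 kJ/mol.
CN at 180° (staggered): tBu(0°)/CHO(300°) gauche 4.3; tBu(0°)/CHO(60°) gauche 4.3; Cl(120°)/CN(180°) gauche 2.2; Cl(120°)/CHO(60°) gauche 2.9 → 13.7 kJ/mol.
CN at 240° (eclipsed): tBu(0°)/CHO(0°) eclipsed 16.0; Cl(120°)/CHO(120°) eclipsed 9.0; H(240°)/CN(240°) eclipsed 5.2 → 30.2 kJ/mol.
CN at 300° (staggered): tBu(0°)/CN(300°) gauche 3.7; tBu(0°)/CHO(60°) gauche 4.3; Cl(120°)/CHO(60°) gauche 2.9; Cl(120°)/CHO(180°) gauche 2.9 → 13.8 kJ/mol.
The maximum (30.2 kJ/mol) occurs with CN at 240°.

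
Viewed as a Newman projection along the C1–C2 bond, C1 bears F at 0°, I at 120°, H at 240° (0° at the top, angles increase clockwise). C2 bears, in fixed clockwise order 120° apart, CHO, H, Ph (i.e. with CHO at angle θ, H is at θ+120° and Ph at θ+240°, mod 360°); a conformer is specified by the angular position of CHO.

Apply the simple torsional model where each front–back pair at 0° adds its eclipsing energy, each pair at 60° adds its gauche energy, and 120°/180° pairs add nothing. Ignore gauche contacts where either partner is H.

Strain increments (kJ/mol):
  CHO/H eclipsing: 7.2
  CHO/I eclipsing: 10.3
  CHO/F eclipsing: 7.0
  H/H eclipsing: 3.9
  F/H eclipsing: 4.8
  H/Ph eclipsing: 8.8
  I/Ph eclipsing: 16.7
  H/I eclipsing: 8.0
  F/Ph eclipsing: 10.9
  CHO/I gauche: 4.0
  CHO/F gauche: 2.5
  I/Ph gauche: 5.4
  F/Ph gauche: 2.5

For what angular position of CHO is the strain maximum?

CHO at 0° is eclipsed. F at 0° is eclipsed with CHO at 0° (7.0); I at 120° is eclipsed with H at 120° (8.0); H at 240° is eclipsed with Ph at 240° (8.8). Total 23.8 kJ/mol.
CHO at 60° is staggered. F at 0° is gauche with CHO at 60° (2.5); F at 0° is gauche with Ph at 300° (2.5); I at 120° is gauche with CHO at 60° (4.0). Total 9.0 kJ/mol.
CHO at 120° is eclipsed. F at 0° is eclipsed with Ph at 0° (10.9); I at 120° is eclipsed with CHO at 120° (10.3); H at 240° is eclipsed with H at 240° (3.9). Total 25.1 kJ/mol.
CHO at 180° is staggered. F at 0° is gauche with Ph at 60° (2.5); I at 120° is gauche with CHO at 180° (4.0); I at 120° is gauche with Ph at 60° (5.4). Total 11.9 kJ/mol.
CHO at 240° is eclipsed. F at 0° is eclipsed with H at 0° (4.8); I at 120° is eclipsed with Ph at 120° (16.7); H at 240° is eclipsed with CHO at 240° (7.2). Total 28.7 kJ/mol.
CHO at 300° is staggered. F at 0° is gauche with CHO at 300° (2.5); I at 120° is gauche with Ph at 180° (5.4). Total 7.9 kJ/mol.
The maximum (28.7 kJ/mol) occurs with CHO at 240°.

240°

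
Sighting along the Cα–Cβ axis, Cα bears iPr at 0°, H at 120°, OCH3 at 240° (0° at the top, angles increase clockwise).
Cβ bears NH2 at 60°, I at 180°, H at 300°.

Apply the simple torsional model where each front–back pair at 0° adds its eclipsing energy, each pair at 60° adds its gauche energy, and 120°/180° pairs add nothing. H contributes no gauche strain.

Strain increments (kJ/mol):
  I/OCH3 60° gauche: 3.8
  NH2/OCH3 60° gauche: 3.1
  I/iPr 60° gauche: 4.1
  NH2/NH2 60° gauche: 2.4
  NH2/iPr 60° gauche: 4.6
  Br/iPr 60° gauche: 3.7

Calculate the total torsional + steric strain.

8.4 kJ/mol

This conformer (staggered): iPr–NH2 gauche, OCH3–I gauche; 4.6 + 3.8 = 8.4 kJ/mol.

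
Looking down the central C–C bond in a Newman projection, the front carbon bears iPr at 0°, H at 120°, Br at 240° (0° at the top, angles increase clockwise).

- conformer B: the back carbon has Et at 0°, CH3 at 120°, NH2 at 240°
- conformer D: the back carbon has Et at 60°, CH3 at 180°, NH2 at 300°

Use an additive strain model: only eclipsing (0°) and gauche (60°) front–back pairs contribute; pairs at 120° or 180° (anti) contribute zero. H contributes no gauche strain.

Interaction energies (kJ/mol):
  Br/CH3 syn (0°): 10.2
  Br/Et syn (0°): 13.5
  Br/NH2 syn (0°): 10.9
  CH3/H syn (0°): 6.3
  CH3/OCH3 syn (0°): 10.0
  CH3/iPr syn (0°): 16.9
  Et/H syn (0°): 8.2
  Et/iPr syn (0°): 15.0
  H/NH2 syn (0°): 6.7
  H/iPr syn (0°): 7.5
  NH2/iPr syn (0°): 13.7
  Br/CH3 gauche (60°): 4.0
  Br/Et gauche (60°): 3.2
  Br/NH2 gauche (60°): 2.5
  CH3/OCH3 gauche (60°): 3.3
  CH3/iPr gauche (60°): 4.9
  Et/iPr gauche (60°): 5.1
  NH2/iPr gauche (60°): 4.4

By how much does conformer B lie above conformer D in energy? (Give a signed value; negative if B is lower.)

+16.2 kJ/mol

B (eclipsed): iPr(0°)/Et(0°) eclipsed 15.0; H(120°)/CH3(120°) eclipsed 6.3; Br(240°)/NH2(240°) eclipsed 10.9 → 32.2 kJ/mol.
D (staggered): iPr(0°)/Et(60°) gauche 5.1; iPr(0°)/NH2(300°) gauche 4.4; Br(240°)/CH3(180°) gauche 4.0; Br(240°)/NH2(300°) gauche 2.5 → 16.0 kJ/mol.
E(B) − E(D) = 32.2 − 16.0 = +16.2 kJ/mol.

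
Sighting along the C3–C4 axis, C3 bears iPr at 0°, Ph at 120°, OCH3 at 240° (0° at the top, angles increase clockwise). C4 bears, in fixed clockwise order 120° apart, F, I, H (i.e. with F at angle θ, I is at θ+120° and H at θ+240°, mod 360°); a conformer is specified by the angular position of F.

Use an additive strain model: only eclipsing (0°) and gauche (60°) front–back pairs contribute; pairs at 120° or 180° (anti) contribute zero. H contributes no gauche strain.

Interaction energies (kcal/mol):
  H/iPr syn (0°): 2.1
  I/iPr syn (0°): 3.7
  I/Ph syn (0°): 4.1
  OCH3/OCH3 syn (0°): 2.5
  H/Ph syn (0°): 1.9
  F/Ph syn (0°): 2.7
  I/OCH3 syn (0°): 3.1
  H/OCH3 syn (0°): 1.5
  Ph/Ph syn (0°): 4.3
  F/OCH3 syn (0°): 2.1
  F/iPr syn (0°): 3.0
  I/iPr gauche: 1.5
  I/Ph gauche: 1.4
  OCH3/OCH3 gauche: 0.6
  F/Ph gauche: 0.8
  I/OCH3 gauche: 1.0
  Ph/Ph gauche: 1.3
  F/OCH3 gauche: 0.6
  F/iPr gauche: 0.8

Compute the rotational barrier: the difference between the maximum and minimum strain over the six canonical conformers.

4.7 kcal/mol

F at 0° (eclipsed): iPr–F eclipsed, Ph–I eclipsed, OCH3–H eclipsed; 3.0 + 4.1 + 1.5 = 8.6 kcal/mol.
F at 60° (staggered): iPr–F gauche, Ph–F gauche, Ph–I gauche, OCH3–I gauche; 0.8 + 0.8 + 1.4 + 1.0 = 4.0 kcal/mol.
F at 120° (eclipsed): iPr–H eclipsed, Ph–F eclipsed, OCH3–I eclipsed; 2.1 + 2.7 + 3.1 = 7.9 kcal/mol.
F at 180° (staggered): iPr–I gauche, Ph–F gauche, OCH3–F gauche, OCH3–I gauche; 1.5 + 0.8 + 0.6 + 1.0 = 3.9 kcal/mol.
F at 240° (eclipsed): iPr–I eclipsed, Ph–H eclipsed, OCH3–F eclipsed; 3.7 + 1.9 + 2.1 = 7.7 kcal/mol.
F at 300° (staggered): iPr–F gauche, iPr–I gauche, Ph–I gauche, OCH3–F gauche; 0.8 + 1.5 + 1.4 + 0.6 = 4.3 kcal/mol.
Max at 0° (8.6 kcal/mol), min at 180° (3.9 kcal/mol); barrier = 4.7 kcal/mol.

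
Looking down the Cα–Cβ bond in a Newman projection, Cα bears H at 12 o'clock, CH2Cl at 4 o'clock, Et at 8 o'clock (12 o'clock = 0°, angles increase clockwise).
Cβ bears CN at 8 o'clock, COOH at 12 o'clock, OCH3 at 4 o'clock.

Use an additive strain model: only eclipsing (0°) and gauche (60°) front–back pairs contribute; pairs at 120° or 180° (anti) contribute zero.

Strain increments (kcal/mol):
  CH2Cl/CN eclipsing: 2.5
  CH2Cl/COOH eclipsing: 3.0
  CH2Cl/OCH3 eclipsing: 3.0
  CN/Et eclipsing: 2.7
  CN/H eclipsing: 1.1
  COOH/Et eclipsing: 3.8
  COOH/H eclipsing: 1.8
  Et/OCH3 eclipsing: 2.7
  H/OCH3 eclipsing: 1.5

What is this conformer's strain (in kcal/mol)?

7.5 kcal/mol

This conformer is eclipsed. H at 0° is eclipsed with COOH at 0° (1.8); CH2Cl at 120° is eclipsed with OCH3 at 120° (3.0); Et at 240° is eclipsed with CN at 240° (2.7). Total 7.5 kcal/mol.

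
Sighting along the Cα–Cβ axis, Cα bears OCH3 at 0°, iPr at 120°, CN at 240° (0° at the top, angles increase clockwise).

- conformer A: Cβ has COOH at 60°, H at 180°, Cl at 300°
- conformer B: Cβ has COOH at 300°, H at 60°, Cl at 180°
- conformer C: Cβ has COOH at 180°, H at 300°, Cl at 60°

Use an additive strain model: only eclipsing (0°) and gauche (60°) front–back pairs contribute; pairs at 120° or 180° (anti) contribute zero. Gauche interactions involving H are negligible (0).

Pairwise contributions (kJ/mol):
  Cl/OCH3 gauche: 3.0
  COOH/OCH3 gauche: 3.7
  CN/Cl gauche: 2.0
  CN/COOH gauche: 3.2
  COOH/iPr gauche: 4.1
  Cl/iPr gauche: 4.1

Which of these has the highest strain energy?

A (staggered): OCH3–COOH gauche, OCH3–Cl gauche, iPr–COOH gauche, CN–Cl gauche; 3.7 + 3.0 + 4.1 + 2.0 = 12.8 kJ/mol.
B (staggered): OCH3–COOH gauche, iPr–Cl gauche, CN–COOH gauche, CN–Cl gauche; 3.7 + 4.1 + 3.2 + 2.0 = 13.0 kJ/mol.
C (staggered): OCH3–Cl gauche, iPr–COOH gauche, iPr–Cl gauche, CN–COOH gauche; 3.0 + 4.1 + 4.1 + 3.2 = 14.4 kJ/mol.
C has the highest total (14.4 kJ/mol).

C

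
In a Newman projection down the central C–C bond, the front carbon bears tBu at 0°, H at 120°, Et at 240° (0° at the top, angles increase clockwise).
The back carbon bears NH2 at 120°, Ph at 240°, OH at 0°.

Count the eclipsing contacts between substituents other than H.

2

Non-H eclipsing pairs: tBu(0°)/OH(0°); Et(240°)/Ph(240°) — 2 interactions.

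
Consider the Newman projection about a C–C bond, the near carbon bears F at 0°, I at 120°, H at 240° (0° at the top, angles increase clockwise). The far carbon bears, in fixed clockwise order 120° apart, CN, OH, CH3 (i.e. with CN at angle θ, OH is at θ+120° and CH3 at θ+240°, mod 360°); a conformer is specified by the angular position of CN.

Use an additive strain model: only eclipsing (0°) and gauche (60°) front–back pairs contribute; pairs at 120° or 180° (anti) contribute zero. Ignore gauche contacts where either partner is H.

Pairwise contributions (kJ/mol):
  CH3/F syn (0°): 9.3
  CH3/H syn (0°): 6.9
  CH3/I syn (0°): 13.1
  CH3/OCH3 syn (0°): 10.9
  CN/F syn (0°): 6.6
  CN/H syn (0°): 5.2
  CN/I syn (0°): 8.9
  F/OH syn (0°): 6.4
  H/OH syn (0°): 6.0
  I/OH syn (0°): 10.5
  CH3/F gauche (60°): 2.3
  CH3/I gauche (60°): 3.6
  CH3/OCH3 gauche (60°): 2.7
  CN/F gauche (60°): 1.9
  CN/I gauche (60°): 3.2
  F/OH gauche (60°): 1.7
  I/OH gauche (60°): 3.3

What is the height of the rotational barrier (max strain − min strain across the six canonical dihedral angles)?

CN at 0° is eclipsed. F at 0° is eclipsed with CN at 0° (6.6); I at 120° is eclipsed with OH at 120° (10.5); H at 240° is eclipsed with CH3 at 240° (6.9). Total 24.0 kJ/mol.
CN at 60° is staggered. F at 0° is gauche with CN at 60° (1.9); F at 0° is gauche with CH3 at 300° (2.3); I at 120° is gauche with CN at 60° (3.2); I at 120° is gauche with OH at 180° (3.3). Total 10.7 kJ/mol.
CN at 120° is eclipsed. F at 0° is eclipsed with CH3 at 0° (9.3); I at 120° is eclipsed with CN at 120° (8.9); H at 240° is eclipsed with OH at 240° (6.0). Total 24.2 kJ/mol.
CN at 180° is staggered. F at 0° is gauche with OH at 300° (1.7); F at 0° is gauche with CH3 at 60° (2.3); I at 120° is gauche with CN at 180° (3.2); I at 120° is gauche with CH3 at 60° (3.6). Total 10.8 kJ/mol.
CN at 240° is eclipsed. F at 0° is eclipsed with OH at 0° (6.4); I at 120° is eclipsed with CH3 at 120° (13.1); H at 240° is eclipsed with CN at 240° (5.2). Total 24.7 kJ/mol.
CN at 300° is staggered. F at 0° is gauche with CN at 300° (1.9); F at 0° is gauche with OH at 60° (1.7); I at 120° is gauche with OH at 60° (3.3); I at 120° is gauche with CH3 at 180° (3.6). Total 10.5 kJ/mol.
Max at 240° (24.7 kJ/mol), min at 300° (10.5 kJ/mol); barrier = 14.2 kJ/mol.

14.2 kJ/mol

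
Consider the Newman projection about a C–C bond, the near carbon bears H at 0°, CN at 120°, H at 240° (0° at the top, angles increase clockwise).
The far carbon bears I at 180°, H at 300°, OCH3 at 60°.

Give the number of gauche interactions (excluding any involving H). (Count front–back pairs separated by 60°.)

2

Non-H gauche pairs: CN(120°)/I(180°); CN(120°)/OCH3(60°) — 2 interactions.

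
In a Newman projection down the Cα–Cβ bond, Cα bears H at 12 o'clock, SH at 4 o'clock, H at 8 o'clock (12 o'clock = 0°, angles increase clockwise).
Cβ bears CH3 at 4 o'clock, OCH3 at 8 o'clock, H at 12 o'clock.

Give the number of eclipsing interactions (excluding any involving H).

1

Non-H eclipsing pairs: SH(120°)/CH3(120°) — 1 interaction.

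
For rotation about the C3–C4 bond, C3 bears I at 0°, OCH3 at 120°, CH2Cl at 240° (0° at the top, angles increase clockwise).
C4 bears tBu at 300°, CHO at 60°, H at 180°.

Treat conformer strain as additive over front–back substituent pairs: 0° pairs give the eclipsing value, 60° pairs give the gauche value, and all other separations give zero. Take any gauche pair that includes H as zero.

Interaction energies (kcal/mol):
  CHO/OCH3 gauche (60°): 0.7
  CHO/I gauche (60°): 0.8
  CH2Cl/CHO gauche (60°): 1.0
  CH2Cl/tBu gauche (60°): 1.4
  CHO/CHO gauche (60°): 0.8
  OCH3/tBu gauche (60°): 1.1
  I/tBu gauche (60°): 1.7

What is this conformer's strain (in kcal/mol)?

This conformer (staggered): I(0°)/tBu(300°) gauche 1.7; I(0°)/CHO(60°) gauche 0.8; OCH3(120°)/CHO(60°) gauche 0.7; CH2Cl(240°)/tBu(300°) gauche 1.4 → 4.6 kcal/mol.

4.6 kcal/mol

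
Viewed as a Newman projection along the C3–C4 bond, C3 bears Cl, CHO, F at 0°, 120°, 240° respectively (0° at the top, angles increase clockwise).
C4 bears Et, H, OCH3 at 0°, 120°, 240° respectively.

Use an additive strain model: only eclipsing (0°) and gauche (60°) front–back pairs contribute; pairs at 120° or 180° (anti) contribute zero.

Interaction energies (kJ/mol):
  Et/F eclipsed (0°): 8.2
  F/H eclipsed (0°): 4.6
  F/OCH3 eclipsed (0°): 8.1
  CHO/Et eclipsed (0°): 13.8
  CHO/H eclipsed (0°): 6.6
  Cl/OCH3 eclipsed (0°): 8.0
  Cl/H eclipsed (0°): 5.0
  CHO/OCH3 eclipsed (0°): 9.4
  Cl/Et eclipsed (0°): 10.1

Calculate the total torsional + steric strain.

24.8 kJ/mol

This conformer (eclipsed): Cl(0°)/Et(0°) eclipsed 10.1; CHO(120°)/H(120°) eclipsed 6.6; F(240°)/OCH3(240°) eclipsed 8.1 → 24.8 kJ/mol.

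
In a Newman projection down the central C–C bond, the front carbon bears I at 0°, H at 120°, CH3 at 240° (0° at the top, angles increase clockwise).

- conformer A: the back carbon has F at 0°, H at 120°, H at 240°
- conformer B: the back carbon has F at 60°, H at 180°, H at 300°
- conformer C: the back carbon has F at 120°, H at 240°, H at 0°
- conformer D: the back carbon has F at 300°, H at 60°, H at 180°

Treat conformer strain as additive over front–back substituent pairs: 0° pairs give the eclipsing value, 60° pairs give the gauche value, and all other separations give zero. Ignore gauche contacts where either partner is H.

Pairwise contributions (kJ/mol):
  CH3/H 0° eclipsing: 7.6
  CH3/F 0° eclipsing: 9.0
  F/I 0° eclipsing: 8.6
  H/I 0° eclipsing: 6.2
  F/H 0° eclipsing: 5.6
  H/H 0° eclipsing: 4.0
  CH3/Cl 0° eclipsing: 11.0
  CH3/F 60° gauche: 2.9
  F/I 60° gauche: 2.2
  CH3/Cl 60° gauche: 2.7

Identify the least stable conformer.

A is eclipsed. I at 0° is eclipsed with F at 0° (8.6); H at 120° is eclipsed with H at 120° (4.0); CH3 at 240° is eclipsed with H at 240° (7.6). Total 20.2 kJ/mol.
B is staggered. I at 0° is gauche with F at 60° (2.2). Total 2.2 kJ/mol.
C is eclipsed. I at 0° is eclipsed with H at 0° (6.2); H at 120° is eclipsed with F at 120° (5.6); CH3 at 240° is eclipsed with H at 240° (7.6). Total 19.4 kJ/mol.
D is staggered. I at 0° is gauche with F at 300° (2.2); CH3 at 240° is gauche with F at 300° (2.9). Total 5.1 kJ/mol.
A has the highest total (20.2 kJ/mol).

A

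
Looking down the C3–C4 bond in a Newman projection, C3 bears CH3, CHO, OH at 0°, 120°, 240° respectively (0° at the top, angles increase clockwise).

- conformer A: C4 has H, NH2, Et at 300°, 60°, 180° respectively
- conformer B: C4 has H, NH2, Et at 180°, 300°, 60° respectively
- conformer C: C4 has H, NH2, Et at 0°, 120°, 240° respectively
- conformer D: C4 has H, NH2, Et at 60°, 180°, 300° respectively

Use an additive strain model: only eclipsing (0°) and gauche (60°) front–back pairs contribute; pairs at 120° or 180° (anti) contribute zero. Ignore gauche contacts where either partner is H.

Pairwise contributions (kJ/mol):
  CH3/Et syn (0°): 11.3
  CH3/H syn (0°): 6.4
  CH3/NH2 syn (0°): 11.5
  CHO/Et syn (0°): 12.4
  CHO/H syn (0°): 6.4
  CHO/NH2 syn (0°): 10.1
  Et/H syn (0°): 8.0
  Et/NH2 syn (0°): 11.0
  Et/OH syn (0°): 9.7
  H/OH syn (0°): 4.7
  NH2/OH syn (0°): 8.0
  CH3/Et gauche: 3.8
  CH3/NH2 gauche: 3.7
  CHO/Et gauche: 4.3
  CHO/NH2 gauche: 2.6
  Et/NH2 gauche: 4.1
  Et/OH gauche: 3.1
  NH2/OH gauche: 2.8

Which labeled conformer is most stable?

A (staggered): CH3–NH2 gauche, CHO–NH2 gauche, CHO–Et gauche, OH–Et gauche; 3.7 + 2.6 + 4.3 + 3.1 = 13.7 kJ/mol.
B (staggered): CH3–NH2 gauche, CH3–Et gauche, CHO–Et gauche, OH–NH2 gauche; 3.7 + 3.8 + 4.3 + 2.8 = 14.6 kJ/mol.
C (eclipsed): CH3–H eclipsed, CHO–NH2 eclipsed, OH–Et eclipsed; 6.4 + 10.1 + 9.7 = 26.2 kJ/mol.
D (staggered): CH3–Et gauche, CHO–NH2 gauche, OH–NH2 gauche, OH–Et gauche; 3.8 + 2.6 + 2.8 + 3.1 = 12.3 kJ/mol.
D has the lowest total (12.3 kJ/mol).

D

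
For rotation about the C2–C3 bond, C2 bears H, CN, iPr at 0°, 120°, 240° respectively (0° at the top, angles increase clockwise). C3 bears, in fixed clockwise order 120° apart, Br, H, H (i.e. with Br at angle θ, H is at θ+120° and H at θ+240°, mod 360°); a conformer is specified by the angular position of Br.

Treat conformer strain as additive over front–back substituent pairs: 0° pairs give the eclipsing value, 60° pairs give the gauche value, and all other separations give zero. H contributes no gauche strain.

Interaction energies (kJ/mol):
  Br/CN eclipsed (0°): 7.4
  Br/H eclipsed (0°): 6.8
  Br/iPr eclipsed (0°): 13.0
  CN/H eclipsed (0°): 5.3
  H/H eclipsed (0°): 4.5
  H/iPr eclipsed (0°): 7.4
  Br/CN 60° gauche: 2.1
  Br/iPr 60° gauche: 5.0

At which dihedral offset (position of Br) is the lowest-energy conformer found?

60°

Br at 0° (eclipsed): H–Br eclipsed, CN–H eclipsed, iPr–H eclipsed; 6.8 + 5.3 + 7.4 = 19.5 kJ/mol.
Br at 60° (staggered): CN–Br gauche; 2.1 = 2.1 kJ/mol.
Br at 120° (eclipsed): H–H eclipsed, CN–Br eclipsed, iPr–H eclipsed; 4.5 + 7.4 + 7.4 = 19.3 kJ/mol.
Br at 180° (staggered): CN–Br gauche, iPr–Br gauche; 2.1 + 5.0 = 7.1 kJ/mol.
Br at 240° (eclipsed): H–H eclipsed, CN–H eclipsed, iPr–Br eclipsed; 4.5 + 5.3 + 13.0 = 22.8 kJ/mol.
Br at 300° (staggered): iPr–Br gauche; 5.0 = 5.0 kJ/mol.
The minimum (2.1 kJ/mol) occurs with Br at 60°.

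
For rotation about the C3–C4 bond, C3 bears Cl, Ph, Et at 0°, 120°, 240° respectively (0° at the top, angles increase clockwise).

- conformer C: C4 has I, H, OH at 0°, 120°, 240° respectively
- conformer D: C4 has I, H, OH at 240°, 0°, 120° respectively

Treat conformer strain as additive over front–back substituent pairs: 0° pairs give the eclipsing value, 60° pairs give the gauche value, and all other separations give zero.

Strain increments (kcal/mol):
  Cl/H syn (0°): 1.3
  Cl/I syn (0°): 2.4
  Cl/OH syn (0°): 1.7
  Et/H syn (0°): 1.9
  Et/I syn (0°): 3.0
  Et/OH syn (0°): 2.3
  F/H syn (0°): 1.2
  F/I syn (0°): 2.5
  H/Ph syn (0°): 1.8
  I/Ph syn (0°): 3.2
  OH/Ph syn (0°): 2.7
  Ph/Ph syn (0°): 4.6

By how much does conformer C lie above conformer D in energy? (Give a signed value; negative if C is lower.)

-0.5 kcal/mol

C (eclipsed): Cl–I eclipsed, Ph–H eclipsed, Et–OH eclipsed; 2.4 + 1.8 + 2.3 = 6.5 kcal/mol.
D (eclipsed): Cl–H eclipsed, Ph–OH eclipsed, Et–I eclipsed; 1.3 + 2.7 + 3.0 = 7.0 kcal/mol.
E(C) − E(D) = 6.5 − 7.0 = -0.5 kcal/mol.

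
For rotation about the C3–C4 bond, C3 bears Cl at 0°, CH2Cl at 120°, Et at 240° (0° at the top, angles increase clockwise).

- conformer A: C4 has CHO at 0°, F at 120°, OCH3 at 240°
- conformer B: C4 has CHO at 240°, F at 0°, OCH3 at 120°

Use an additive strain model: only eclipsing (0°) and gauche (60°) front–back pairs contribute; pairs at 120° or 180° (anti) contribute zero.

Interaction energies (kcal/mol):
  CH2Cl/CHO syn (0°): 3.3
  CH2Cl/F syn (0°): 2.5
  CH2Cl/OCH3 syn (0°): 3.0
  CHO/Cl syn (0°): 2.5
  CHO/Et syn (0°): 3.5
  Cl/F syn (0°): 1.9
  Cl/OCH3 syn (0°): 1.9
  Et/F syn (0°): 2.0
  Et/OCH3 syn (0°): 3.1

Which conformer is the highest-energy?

B

A (eclipsed): Cl(0°)/CHO(0°) eclipsed 2.5; CH2Cl(120°)/F(120°) eclipsed 2.5; Et(240°)/OCH3(240°) eclipsed 3.1 → 8.1 kcal/mol.
B (eclipsed): Cl(0°)/F(0°) eclipsed 1.9; CH2Cl(120°)/OCH3(120°) eclipsed 3.0; Et(240°)/CHO(240°) eclipsed 3.5 → 8.4 kcal/mol.
B has the highest total (8.4 kcal/mol).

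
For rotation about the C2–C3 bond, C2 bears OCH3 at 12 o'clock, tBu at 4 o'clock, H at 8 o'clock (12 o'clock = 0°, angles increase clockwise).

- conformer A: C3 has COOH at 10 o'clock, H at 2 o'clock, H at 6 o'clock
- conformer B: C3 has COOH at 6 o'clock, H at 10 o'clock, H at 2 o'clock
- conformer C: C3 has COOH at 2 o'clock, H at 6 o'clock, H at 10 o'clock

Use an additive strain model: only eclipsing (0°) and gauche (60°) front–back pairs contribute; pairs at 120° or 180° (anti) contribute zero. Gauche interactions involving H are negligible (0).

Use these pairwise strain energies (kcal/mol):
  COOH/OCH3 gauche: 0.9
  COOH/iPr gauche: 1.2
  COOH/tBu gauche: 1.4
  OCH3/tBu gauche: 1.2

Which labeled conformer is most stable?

A

A (staggered): OCH3(0°)/COOH(300°) gauche 0.9 → 0.9 kcal/mol.
B (staggered): tBu(120°)/COOH(180°) gauche 1.4 → 1.4 kcal/mol.
C (staggered): OCH3(0°)/COOH(60°) gauche 0.9; tBu(120°)/COOH(60°) gauche 1.4 → 2.3 kcal/mol.
A has the lowest total (0.9 kcal/mol).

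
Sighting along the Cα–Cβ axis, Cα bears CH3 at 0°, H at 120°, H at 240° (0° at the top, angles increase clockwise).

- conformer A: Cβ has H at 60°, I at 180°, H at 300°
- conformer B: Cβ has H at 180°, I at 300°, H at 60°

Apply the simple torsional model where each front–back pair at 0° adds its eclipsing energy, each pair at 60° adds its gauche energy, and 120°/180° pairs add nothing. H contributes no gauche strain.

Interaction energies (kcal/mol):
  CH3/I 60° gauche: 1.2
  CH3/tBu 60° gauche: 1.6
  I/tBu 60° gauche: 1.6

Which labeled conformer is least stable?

B

A (staggered): no non-H gauche contacts → 0.0 kcal/mol.
B (staggered): CH3–I gauche; 1.2 = 1.2 kcal/mol.
B has the highest total (1.2 kcal/mol).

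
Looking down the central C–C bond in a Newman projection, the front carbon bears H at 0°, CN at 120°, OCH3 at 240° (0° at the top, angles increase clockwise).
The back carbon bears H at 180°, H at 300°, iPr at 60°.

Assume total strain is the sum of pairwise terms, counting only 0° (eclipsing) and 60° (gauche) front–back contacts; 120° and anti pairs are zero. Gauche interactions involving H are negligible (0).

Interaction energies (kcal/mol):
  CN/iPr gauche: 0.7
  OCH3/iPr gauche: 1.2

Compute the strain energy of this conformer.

This conformer (staggered): CN(120°)/iPr(60°) gauche 0.7 → 0.7 kcal/mol.

0.7 kcal/mol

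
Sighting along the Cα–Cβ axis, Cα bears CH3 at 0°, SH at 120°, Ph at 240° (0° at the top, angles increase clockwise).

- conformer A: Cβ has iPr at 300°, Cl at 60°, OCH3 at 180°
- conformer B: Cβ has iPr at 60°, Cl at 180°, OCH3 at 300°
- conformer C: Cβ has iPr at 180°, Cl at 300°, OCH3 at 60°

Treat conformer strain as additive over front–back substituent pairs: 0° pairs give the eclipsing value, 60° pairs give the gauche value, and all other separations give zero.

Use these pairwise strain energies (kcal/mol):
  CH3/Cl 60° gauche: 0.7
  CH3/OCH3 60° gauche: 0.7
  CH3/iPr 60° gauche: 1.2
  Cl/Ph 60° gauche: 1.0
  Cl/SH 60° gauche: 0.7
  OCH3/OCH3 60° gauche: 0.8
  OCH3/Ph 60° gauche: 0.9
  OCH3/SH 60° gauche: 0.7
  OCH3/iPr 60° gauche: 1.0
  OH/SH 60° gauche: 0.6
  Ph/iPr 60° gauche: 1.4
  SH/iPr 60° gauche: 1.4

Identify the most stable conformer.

A

A is staggered. CH3 at 0° is gauche with iPr at 300° (1.2); CH3 at 0° is gauche with Cl at 60° (0.7); SH at 120° is gauche with Cl at 60° (0.7); SH at 120° is gauche with OCH3 at 180° (0.7); Ph at 240° is gauche with iPr at 300° (1.4); Ph at 240° is gauche with OCH3 at 180° (0.9). Total 5.6 kcal/mol.
B is staggered. CH3 at 0° is gauche with iPr at 60° (1.2); CH3 at 0° is gauche with OCH3 at 300° (0.7); SH at 120° is gauche with iPr at 60° (1.4); SH at 120° is gauche with Cl at 180° (0.7); Ph at 240° is gauche with Cl at 180° (1.0); Ph at 240° is gauche with OCH3 at 300° (0.9). Total 5.9 kcal/mol.
C is staggered. CH3 at 0° is gauche with Cl at 300° (0.7); CH3 at 0° is gauche with OCH3 at 60° (0.7); SH at 120° is gauche with iPr at 180° (1.4); SH at 120° is gauche with OCH3 at 60° (0.7); Ph at 240° is gauche with iPr at 180° (1.4); Ph at 240° is gauche with Cl at 300° (1.0). Total 5.9 kcal/mol.
A has the lowest total (5.6 kcal/mol).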